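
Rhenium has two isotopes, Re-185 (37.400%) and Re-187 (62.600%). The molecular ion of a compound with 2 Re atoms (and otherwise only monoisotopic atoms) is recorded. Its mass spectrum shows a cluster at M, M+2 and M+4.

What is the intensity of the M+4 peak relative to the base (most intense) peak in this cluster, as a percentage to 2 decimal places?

83.69%

Binomial terms of (0.37400 + 0.62600)^2: M 0.1399, M+2 0.4682, M+4 0.3919 → M+2 is the base peak.
P(M+2) = C(2,1) × 0.37400^1 × 0.62600^1 = 2 × 0.3740 × 0.6260 = 0.468248 (base)
P(M+4) = C(2,2) × 0.37400^0 × 0.62600^2 = 1 × 1.0000 × 0.391876 = 0.391876
Relative intensity = 0.391876 / 0.468248 × 100 = 83.69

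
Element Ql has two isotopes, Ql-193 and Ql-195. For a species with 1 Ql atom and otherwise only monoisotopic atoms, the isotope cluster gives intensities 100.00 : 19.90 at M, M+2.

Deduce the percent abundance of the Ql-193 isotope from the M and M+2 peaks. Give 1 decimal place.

Write p for the Ql-193 fraction. I(M+2)/I(M) = [C(1,1)·p^0·(1−p)] / p^1 = 1·(1−p)/p = 19.90/100.00 = 0.1990
(1−p)/p = 0.1990/1 = 0.1990  ⇒  p = 1/(1 + 0.1990) = 0.8340
Ql-193: 83.4%, Ql-195: 16.6%.

83.4%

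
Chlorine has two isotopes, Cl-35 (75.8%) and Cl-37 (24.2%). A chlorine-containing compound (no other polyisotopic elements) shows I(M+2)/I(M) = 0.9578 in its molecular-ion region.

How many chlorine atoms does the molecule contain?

3

The M+2/M ratio from n Cl atoms is n · q/p = n · 0.242/0.758.
n = 0.9578 × 0.758/0.242 = 3.00 ≈ 3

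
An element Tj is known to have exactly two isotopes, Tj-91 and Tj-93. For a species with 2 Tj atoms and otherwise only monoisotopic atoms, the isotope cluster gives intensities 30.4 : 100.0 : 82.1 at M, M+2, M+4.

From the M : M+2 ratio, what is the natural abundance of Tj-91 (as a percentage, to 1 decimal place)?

Write p for the Tj-91 fraction. I(M+2)/I(M) = [C(2,1)·p^1·(1−p)] / p^2 = 2·(1−p)/p = 100.0/30.4 = 3.2895
(1−p)/p = 3.2895/2 = 1.6447  ⇒  p = 1/(1 + 1.6447) = 0.3781
Tj-91: 37.8%, Tj-93: 62.2%.

37.8%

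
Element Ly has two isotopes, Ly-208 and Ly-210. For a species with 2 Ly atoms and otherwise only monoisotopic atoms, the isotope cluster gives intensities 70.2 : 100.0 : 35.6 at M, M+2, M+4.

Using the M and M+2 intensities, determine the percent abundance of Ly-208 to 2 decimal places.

58.40%

If p is the fraction of Ly that is Ly-208, then I(M+2)/I(M) = [C(2,1)·p^1·(1−p)] / p^2 = 2·(1−p)/p = 100.0/70.2 = 1.4245
(1−p)/p = 1.4245/2 = 0.7123  ⇒  p = 1/(1 + 0.7123) = 0.5840
Ly-208: 58.40%, Ly-210: 41.60%.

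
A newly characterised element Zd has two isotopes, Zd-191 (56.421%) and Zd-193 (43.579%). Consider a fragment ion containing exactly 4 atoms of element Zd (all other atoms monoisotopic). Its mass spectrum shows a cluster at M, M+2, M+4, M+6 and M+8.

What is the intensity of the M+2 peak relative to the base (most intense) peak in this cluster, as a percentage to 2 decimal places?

86.31%

(0.56421 + 0.43579)^4 gives M 0.1013, M+2 0.3131, M+4 0.3627, M+6 0.1868, M+8 0.0361; the largest is M+4.
P(M+4) = C(4,2) × 0.56421^2 × 0.43579^2 = 6 × 0.31833292 × 0.18991292 = 0.362733 (base)
P(M+2) = C(4,1) × 0.56421^3 × 0.43579^1 = 4 × 0.17960662 × 0.43579 = 0.313083
Relative intensity = 0.313083 / 0.362733 × 100 = 86.31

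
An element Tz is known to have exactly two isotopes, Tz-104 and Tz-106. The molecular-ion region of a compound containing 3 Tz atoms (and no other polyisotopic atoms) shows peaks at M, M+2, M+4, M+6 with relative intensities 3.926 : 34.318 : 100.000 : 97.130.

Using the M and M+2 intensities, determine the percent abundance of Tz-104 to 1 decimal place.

25.6%

Let p = fractional abundance of Tz-104. I(M+2)/I(M) = [C(3,1)·p^2·(1−p)] / p^3 = 3·(1−p)/p = 34.318/3.926 = 8.7412
(1−p)/p = 8.7412/3 = 2.9137  ⇒  p = 1/(1 + 2.9137) = 0.2555
Tz-104: 25.6%, Tz-106: 74.4%.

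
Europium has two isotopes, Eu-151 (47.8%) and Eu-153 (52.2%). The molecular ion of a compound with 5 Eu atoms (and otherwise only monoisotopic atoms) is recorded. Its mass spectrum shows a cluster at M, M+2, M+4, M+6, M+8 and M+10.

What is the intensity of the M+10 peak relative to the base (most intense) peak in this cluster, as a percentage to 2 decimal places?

11.93%

(0.478 + 0.522)^5 gives M 0.0250, M+2 0.1363, M+4 0.2976, M+6 0.3250, M+8 0.1775, M+10 0.0388; the largest is M+6.
P(M+6) = C(5,3) × 0.478^2 × 0.522^3 = 10 × 0.228484 × 0.14223665 = 0.324988 (base)
P(M+10) = C(5,5) × 0.478^0 × 0.522^5 = 1 × 1.0000 × 0.03875721 = 0.038757
Relative intensity = 0.038757 / 0.324988 × 100 = 11.93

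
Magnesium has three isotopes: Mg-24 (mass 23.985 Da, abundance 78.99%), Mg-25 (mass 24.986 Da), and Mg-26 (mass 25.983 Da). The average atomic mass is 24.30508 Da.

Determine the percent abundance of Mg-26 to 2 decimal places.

The remaining 21.01% is split between Mg-25 (fraction x) and Mg-26 (fraction 0.2101 − x).
Substituting: 24.986x + 25.983(0.2101 − x) = 5.3593285
(24.986 − 25.983)x = -0.0996998  ⇒  x = 0.10000, y = 0.11010
Mg-25: 10.00%, Mg-26: 11.01%.

11.01%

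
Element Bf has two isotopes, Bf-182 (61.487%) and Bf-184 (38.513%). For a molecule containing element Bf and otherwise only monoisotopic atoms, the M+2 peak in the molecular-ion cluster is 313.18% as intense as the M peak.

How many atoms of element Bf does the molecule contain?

The M+2/M ratio from n Bf atoms is n · q/p = n · 0.38513/0.61487.
n = 3.1318 × 0.61487/0.38513 = 5.00 ≈ 5

5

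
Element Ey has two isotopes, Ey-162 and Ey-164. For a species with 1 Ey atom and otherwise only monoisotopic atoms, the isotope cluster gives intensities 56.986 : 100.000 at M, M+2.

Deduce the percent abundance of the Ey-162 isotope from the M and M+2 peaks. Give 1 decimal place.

36.3%

Let p = fractional abundance of Ey-162. I(M+2)/I(M) = [C(1,1)·p^0·(1−p)] / p^1 = 1·(1−p)/p = 100.000/56.986 = 1.7548
(1−p)/p = 1.7548/1 = 1.7548  ⇒  p = 1/(1 + 1.7548) = 0.3630
Ey-162: 36.3%, Ey-164: 63.7%.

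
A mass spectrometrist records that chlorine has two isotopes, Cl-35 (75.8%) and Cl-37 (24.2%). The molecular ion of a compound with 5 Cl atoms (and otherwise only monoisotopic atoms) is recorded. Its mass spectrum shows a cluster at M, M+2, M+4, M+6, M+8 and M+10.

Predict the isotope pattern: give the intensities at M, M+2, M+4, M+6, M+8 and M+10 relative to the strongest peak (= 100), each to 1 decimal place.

Each Cl atom is independently Cl-35 (p = 0.758) or Cl-37 (q = 0.242); the cluster is the binomial expansion (p + q)^5.
P(M) = 0.758^5 = 0.250234
P(M+2) = 5 × 0.758^4 × 0.242^1 = 0.399450
P(M+4) = 10 × 0.758^3 × 0.242^2 = 0.255058
P(M+6) = 10 × 0.758^2 × 0.242^3 = 0.081430
P(M+8) = 5 × 0.758^1 × 0.242^4 = 0.012999
P(M+10) = 0.242^5 = 0.000830
The M+2 peak is largest (0.399450); scaling to 100 gives 62.6 : 100.0 : 63.9 : 20.4 : 3.3 : 0.2.

62.6 : 100.0 : 63.9 : 20.4 : 3.3 : 0.2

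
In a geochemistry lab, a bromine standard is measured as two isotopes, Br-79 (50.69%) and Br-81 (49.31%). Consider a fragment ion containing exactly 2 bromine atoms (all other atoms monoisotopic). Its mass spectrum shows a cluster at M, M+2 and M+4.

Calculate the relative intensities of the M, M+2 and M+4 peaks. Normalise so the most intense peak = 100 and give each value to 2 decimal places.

51.40 : 100.00 : 48.64

Each Br atom is independently Br-79 (p = 0.5069) or Br-81 (q = 0.4931); the cluster is the binomial expansion (p + q)^2.
P(M) = 0.5069^2 = 0.256948
P(M+2) = 2 × 0.5069^1 × 0.4931^1 = 0.499905
P(M+4) = 0.4931^2 = 0.243148
The M+2 peak is largest (0.499905); scaling to 100 gives 51.40 : 100.00 : 48.64.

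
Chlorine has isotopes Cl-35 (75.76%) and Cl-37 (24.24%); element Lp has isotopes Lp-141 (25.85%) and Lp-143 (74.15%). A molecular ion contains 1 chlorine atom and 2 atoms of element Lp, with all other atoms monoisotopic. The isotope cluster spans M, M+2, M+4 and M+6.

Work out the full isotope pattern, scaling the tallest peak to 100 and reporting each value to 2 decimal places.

9.94 : 60.19 : 100.00 : 26.16

Chlorine pattern (n=1): 0.7576 : 0.2424
Element Lp pattern (n=2): 0.06682225 : 0.3833555 : 0.54982225
Convolve the two distributions (both contribute in 2-u steps):
  M: 0.7576×0.06682225 = 0.050625
  M+2: 0.7576×0.3833555 + 0.2424×0.06682225 = 0.306628
  M+4: 0.7576×0.54982225 + 0.2424×0.3833555 = 0.509471
  M+6: 0.2424×0.54982225 = 0.133277
Scale to base peak (0.509471) = 100: 9.94 : 60.19 : 100.00 : 26.16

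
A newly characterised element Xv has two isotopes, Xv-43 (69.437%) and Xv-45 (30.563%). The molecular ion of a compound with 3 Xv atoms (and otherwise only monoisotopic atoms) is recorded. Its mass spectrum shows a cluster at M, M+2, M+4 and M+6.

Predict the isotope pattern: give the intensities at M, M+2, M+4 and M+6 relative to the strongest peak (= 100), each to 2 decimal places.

The 3 Xv atoms are independent, so intensities follow the terms of (0.69437 + 0.30563)^3.
P(M) = 0.69437^3 = 0.334790
P(M+2) = 3 × 0.69437^2 × 0.30563^1 = 0.442078
P(M+4) = 3 × 0.69437^1 × 0.30563^2 = 0.194583
P(M+6) = 0.30563^3 = 0.028549
The M+2 peak is largest (0.442078); scaling to 100 gives 75.73 : 100.00 : 44.02 : 6.46.

75.73 : 100.00 : 44.02 : 6.46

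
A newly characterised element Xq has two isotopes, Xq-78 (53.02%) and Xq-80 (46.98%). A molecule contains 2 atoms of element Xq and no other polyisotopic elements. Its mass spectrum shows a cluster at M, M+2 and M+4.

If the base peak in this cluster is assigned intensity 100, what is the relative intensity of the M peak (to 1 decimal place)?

56.4

Term probabilities: M 0.2811, M+2 0.4982, M+4 0.2207. Base peak = M+2.
P(M+2) = C(2,1) × 0.5302^1 × 0.4698^1 = 2 × 0.5302 × 0.4698 = 0.498176 (base)
P(M) = C(2,0) × 0.5302^2 × 0.4698^0 = 1 × 0.28111204 × 1.0000 = 0.281112
Relative intensity = 0.281112 / 0.498176 × 100 = 56.4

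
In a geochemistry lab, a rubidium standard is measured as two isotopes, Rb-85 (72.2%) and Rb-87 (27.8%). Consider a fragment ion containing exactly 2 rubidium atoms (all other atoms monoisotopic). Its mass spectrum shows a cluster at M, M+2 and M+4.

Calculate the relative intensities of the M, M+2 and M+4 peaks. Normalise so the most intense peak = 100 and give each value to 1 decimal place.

The 2 Rb atoms are independent, so intensities follow the terms of (0.722 + 0.278)^2.
P(M) = 0.722^2 = 0.521284
P(M+2) = 2 × 0.722^1 × 0.278^1 = 0.401432
P(M+4) = 0.278^2 = 0.077284
The M peak is largest (0.521284); scaling to 100 gives 100.0 : 77.0 : 14.8.

100.0 : 77.0 : 14.8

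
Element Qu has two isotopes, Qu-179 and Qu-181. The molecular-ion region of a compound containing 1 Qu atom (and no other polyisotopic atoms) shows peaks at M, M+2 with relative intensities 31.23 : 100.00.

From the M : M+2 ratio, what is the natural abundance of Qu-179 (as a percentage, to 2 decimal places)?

Let p = fractional abundance of Qu-179. I(M+2)/I(M) = [C(1,1)·p^0·(1−p)] / p^1 = 1·(1−p)/p = 100.00/31.23 = 3.2020
(1−p)/p = 3.2020/1 = 3.2020  ⇒  p = 1/(1 + 3.2020) = 0.2380
Qu-179: 23.80%, Qu-181: 76.20%.

23.80%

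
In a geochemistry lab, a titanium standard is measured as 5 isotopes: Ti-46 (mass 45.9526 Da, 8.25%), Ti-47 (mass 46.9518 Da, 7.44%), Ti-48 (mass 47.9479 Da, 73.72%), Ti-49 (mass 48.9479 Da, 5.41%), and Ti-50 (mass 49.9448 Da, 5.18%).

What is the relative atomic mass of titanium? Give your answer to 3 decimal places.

Ar = Σ fᵢ·mᵢ = 0.0825 × 45.9526 + 0.0744 × 46.9518 + 0.7372 × 47.9479 + 0.0541 × 48.9479 + 0.0518 × 49.9448
= 3.79109 + 3.49321 + 35.34719 + 2.64808 + 2.58714 = 47.86671 Da

47.867 Da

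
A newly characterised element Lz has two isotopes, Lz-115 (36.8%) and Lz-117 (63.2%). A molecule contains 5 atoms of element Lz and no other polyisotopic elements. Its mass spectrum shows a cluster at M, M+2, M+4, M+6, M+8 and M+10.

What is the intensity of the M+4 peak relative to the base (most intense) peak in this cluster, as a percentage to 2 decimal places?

58.23%

Term probabilities: M 0.0067, M+2 0.0580, M+4 0.1991, M+6 0.3419, M+8 0.2936, M+10 0.1008. Base peak = M+6.
P(M+6) = C(5,3) × 0.368^2 × 0.632^3 = 10 × 0.135424 × 0.25243597 = 0.341859 (base)
P(M+4) = C(5,2) × 0.368^3 × 0.632^2 = 10 × 0.04983603 × 0.399424 = 0.199057
Relative intensity = 0.199057 / 0.341859 × 100 = 58.23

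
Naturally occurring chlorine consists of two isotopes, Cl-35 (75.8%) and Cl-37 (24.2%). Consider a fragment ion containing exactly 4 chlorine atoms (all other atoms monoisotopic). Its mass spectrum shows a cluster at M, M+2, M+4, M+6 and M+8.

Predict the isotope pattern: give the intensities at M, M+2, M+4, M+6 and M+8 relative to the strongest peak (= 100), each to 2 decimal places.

Each Cl atom is independently Cl-35 (p = 0.758) or Cl-37 (q = 0.242); the cluster is the binomial expansion (p + q)^4.
P(M) = 0.758^4 = 0.330124
P(M+2) = 4 × 0.758^3 × 0.242^1 = 0.421583
P(M+4) = 6 × 0.758^2 × 0.242^2 = 0.201893
P(M+6) = 4 × 0.758^1 × 0.242^3 = 0.042971
P(M+8) = 0.242^4 = 0.003430
The M+2 peak is largest (0.421583); scaling to 100 gives 78.31 : 100.00 : 47.89 : 10.19 : 0.81.

78.31 : 100.00 : 47.89 : 10.19 : 0.81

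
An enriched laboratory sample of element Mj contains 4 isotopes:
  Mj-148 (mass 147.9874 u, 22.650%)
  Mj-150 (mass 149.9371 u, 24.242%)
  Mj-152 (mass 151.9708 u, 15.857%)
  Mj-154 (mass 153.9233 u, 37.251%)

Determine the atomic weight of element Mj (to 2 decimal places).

Ar = Σ fᵢ·mᵢ = 0.22650 × 147.9874 + 0.24242 × 149.9371 + 0.15857 × 151.9708 + 0.37251 × 153.9233
= 33.51915 + 36.34775 + 24.09801 + 57.33797 = 151.30288 u

151.30 u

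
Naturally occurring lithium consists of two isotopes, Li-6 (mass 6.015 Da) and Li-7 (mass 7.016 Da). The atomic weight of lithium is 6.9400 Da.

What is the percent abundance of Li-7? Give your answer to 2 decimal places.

Writing the weighted mean with unknown fraction x of Li-6:
6.015·x + 7.016·(1 − x) = 6.9400
(6.015 − 7.016)·x = 6.9400 − 7.016
x = -0.0760 / -1.001 = 0.07592 → 7.59% Li-6, 92.41% Li-7.

92.41%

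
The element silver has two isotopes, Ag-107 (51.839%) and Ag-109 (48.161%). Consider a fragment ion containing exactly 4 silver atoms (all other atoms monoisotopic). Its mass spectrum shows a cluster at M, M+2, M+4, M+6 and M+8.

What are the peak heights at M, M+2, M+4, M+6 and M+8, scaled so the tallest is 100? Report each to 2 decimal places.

19.31 : 71.76 : 100.00 : 61.94 : 14.39

Each Ag atom is independently Ag-107 (p = 0.51839) or Ag-109 (q = 0.48161); the cluster is the binomial expansion (p + q)^4.
P(M) = 0.51839^4 = 0.072215
P(M+2) = 4 × 0.51839^3 × 0.48161^1 = 0.268365
P(M+4) = 6 × 0.51839^2 × 0.48161^2 = 0.373986
P(M+6) = 4 × 0.51839^1 × 0.48161^3 = 0.231634
P(M+8) = 0.48161^4 = 0.053800
The M+4 peak is largest (0.373986); scaling to 100 gives 19.31 : 71.76 : 100.00 : 61.94 : 14.39.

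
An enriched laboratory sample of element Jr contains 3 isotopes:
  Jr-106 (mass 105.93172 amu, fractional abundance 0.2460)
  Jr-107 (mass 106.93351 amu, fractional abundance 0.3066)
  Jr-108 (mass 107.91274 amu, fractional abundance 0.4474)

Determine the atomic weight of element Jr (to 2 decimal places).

Average mass = Σ (abundance × isotope mass) = 0.2460 × 105.93172 + 0.3066 × 106.93351 + 0.4474 × 107.91274
= 26.059203 + 32.785814 + 48.280160 = 107.125177 amu

107.13 amu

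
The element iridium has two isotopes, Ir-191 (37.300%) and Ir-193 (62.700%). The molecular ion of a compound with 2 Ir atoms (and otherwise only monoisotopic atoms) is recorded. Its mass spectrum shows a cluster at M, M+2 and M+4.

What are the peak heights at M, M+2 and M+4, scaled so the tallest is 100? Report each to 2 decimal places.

29.74 : 100.00 : 84.05

Each Ir atom is independently Ir-191 (p = 0.37300) or Ir-193 (q = 0.62700); the cluster is the binomial expansion (p + q)^2.
P(M) = 0.37300^2 = 0.139129
P(M+2) = 2 × 0.37300^1 × 0.62700^1 = 0.467742
P(M+4) = 0.62700^2 = 0.393129
The M+2 peak is largest (0.467742); scaling to 100 gives 29.74 : 100.00 : 84.05.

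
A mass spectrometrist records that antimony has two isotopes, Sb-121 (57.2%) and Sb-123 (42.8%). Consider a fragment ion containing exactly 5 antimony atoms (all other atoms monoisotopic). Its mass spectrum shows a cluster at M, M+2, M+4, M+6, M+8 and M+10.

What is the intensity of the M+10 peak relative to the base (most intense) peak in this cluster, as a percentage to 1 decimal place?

4.2%

Binomial terms of (0.572 + 0.428)^5: M 0.0612, M+2 0.2291, M+4 0.3428, M+6 0.2565, M+8 0.0960, M+10 0.0144 → M+4 is the base peak.
P(M+4) = C(5,2) × 0.572^3 × 0.428^2 = 10 × 0.18714925 × 0.183184 = 0.342827 (base)
P(M+10) = C(5,5) × 0.572^0 × 0.428^5 = 1 × 1.0000 × 0.01436213 = 0.014362
Relative intensity = 0.014362 / 0.342827 × 100 = 4.2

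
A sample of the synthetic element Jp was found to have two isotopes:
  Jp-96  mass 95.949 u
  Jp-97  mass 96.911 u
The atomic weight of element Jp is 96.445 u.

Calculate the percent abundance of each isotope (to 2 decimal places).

With x = fraction of Jp-96 (so Jp-97 is 1 − x):
95.949·x + 96.911·(1 − x) = 96.445
(95.949 − 96.911)·x = 96.445 − 96.911
x = -0.466 / -0.962 = 0.48441 → 48.44% Jp-96, 51.56% Jp-97.

Jp-96: 48.44%, Jp-97: 51.56%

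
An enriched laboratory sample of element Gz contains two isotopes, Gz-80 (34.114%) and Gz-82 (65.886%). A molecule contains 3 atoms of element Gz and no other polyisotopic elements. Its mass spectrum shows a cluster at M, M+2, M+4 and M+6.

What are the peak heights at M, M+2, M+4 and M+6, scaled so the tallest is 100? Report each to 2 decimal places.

8.94 : 51.78 : 100.00 : 64.38

Each Gz atom is independently Gz-80 (p = 0.34114) or Gz-82 (q = 0.65886); the cluster is the binomial expansion (p + q)^3.
P(M) = 0.34114^3 = 0.039701
P(M+2) = 3 × 0.34114^2 × 0.65886^1 = 0.230027
P(M+4) = 3 × 0.34114^1 × 0.65886^2 = 0.444263
P(M+6) = 0.65886^3 = 0.286009
The M+4 peak is largest (0.444263); scaling to 100 gives 8.94 : 51.78 : 100.00 : 64.38.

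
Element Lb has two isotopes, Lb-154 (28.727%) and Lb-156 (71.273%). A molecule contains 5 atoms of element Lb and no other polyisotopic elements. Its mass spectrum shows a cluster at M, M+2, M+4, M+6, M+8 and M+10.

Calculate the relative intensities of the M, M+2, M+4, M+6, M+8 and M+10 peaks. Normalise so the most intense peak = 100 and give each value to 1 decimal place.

Each Lb atom is independently Lb-154 (p = 0.28727) or Lb-156 (q = 0.71273); the cluster is the binomial expansion (p + q)^5.
P(M) = 0.28727^5 = 0.001956
P(M+2) = 5 × 0.28727^4 × 0.71273^1 = 0.024269
P(M+4) = 10 × 0.28727^3 × 0.71273^2 = 0.120426
P(M+6) = 10 × 0.28727^2 × 0.71273^3 = 0.298783
P(M+8) = 5 × 0.28727^1 × 0.71273^4 = 0.370647
P(M+10) = 0.71273^5 = 0.183918
The M+8 peak is largest (0.370647); scaling to 100 gives 0.5 : 6.5 : 32.5 : 80.6 : 100.0 : 49.6.

0.5 : 6.5 : 32.5 : 80.6 : 100.0 : 49.6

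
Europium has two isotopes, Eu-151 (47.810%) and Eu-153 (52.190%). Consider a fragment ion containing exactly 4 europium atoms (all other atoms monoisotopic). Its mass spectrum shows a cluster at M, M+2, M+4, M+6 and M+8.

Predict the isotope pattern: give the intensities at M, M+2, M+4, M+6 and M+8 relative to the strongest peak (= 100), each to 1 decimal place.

14.0 : 61.1 : 100.0 : 72.8 : 19.9

The 4 Eu atoms are independent, so intensities follow the terms of (0.47810 + 0.52190)^4.
P(M) = 0.47810^4 = 0.052249
P(M+2) = 4 × 0.47810^3 × 0.52190^1 = 0.228141
P(M+4) = 6 × 0.47810^2 × 0.52190^2 = 0.373563
P(M+6) = 4 × 0.47810^1 × 0.52190^3 = 0.271857
P(M+8) = 0.52190^4 = 0.074191
The M+4 peak is largest (0.373563); scaling to 100 gives 14.0 : 61.1 : 100.0 : 72.8 : 19.9.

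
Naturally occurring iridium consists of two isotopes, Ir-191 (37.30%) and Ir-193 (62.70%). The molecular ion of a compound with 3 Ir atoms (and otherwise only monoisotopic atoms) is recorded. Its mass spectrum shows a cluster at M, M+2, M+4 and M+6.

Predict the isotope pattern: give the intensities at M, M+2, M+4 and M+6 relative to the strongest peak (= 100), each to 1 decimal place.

11.8 : 59.5 : 100.0 : 56.0

The 3 Ir atoms are independent, so intensities follow the terms of (0.3730 + 0.6270)^3.
P(M) = 0.3730^3 = 0.051895
P(M+2) = 3 × 0.3730^2 × 0.6270^1 = 0.261702
P(M+4) = 3 × 0.3730^1 × 0.6270^2 = 0.439911
P(M+6) = 0.6270^3 = 0.246492
The M+4 peak is largest (0.439911); scaling to 100 gives 11.8 : 59.5 : 100.0 : 56.0.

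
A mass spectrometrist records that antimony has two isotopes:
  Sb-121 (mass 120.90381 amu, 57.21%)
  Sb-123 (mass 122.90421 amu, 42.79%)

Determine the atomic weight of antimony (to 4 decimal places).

121.7598 amu

Weight each isotope mass by its fractional abundance: 0.5721 × 120.90381 + 0.4279 × 122.90421
= 69.169070 + 52.590711 = 121.759781 amu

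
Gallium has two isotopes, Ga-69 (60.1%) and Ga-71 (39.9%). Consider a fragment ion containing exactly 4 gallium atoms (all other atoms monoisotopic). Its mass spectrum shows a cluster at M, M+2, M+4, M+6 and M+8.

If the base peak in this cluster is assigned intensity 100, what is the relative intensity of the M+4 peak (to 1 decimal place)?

(0.601 + 0.399)^4 gives M 0.1305, M+2 0.3465, M+4 0.3450, M+6 0.1527, M+8 0.0253; the largest is M+2.
P(M+2) = C(4,1) × 0.601^3 × 0.399^1 = 4 × 0.2170818 × 0.3990 = 0.346463 (base)
P(M+4) = C(4,2) × 0.601^2 × 0.399^2 = 6 × 0.361201 × 0.159201 = 0.345021
Relative intensity = 0.345021 / 0.346463 × 100 = 99.6

99.6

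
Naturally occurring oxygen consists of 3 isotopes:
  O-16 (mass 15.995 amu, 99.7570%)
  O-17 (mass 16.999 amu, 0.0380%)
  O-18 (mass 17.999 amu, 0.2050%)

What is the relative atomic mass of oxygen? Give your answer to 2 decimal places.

Weight each isotope mass by its fractional abundance: 0.997570 × 15.995 + 0.000380 × 16.999 + 0.002050 × 17.999
= 15.9561 + 0.0065 + 0.0369 = 15.9995 amu

16.00 amu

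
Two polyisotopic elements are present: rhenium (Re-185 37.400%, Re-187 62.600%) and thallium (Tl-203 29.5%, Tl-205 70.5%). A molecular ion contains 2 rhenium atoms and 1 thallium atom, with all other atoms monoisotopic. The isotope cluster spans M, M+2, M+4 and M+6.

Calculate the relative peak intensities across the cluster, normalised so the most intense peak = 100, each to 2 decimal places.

9.26 : 53.12 : 100.00 : 61.98

Rhenium pattern (n=2): 0.139876 : 0.468248 : 0.391876
Thallium pattern (n=1): 0.2950 : 0.7050
Convolve the two distributions (both contribute in 2-u steps):
  M: 0.139876×0.2950 = 0.041263
  M+2: 0.139876×0.7050 + 0.468248×0.2950 = 0.236746
  M+4: 0.468248×0.7050 + 0.391876×0.2950 = 0.445718
  M+6: 0.391876×0.7050 = 0.276273
Scale to base peak (0.445718) = 100: 9.26 : 53.12 : 100.00 : 61.98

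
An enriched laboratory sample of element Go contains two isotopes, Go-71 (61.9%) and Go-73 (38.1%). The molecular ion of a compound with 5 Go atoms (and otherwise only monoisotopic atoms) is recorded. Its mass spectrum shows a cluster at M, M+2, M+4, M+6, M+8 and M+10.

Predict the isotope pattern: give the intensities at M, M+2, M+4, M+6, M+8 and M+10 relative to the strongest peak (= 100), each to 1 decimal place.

26.4 : 81.2 : 100.0 : 61.6 : 18.9 : 2.3

Expanding (0.619 + 0.381)^5:
P(M) = 0.619^5 = 0.090877
P(M+2) = 5 × 0.619^4 × 0.381^1 = 0.279678
P(M+4) = 10 × 0.619^3 × 0.381^2 = 0.344288
P(M+6) = 10 × 0.619^2 × 0.381^3 = 0.211912
P(M+8) = 5 × 0.619^1 × 0.381^4 = 0.065217
P(M+10) = 0.381^5 = 0.008028
The M+4 peak is largest (0.344288); scaling to 100 gives 26.4 : 81.2 : 100.0 : 61.6 : 18.9 : 2.3.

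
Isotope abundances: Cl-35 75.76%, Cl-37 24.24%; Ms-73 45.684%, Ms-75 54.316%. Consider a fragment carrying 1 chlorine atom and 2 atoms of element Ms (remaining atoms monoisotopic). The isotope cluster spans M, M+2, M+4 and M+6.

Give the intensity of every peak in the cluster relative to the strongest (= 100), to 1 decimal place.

Chlorine pattern (n=1): 0.7576 : 0.2424
Element Ms pattern (n=2): 0.20870279 : 0.49627443 : 0.29502279
Convolve the two distributions (both contribute in 2-u steps):
  M: 0.7576×0.20870279 = 0.158113
  M+2: 0.7576×0.49627443 + 0.2424×0.20870279 = 0.426567
  M+4: 0.7576×0.29502279 + 0.2424×0.49627443 = 0.343806
  M+6: 0.2424×0.29502279 = 0.071514
Scale to base peak (0.426567) = 100: 37.1 : 100.0 : 80.6 : 16.8

37.1 : 100.0 : 80.6 : 16.8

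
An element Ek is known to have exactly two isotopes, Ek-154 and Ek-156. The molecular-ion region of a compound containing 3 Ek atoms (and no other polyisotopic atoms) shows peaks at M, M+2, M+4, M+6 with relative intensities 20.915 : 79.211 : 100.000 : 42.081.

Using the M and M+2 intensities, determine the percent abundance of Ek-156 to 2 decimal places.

Let p = fractional abundance of Ek-154. I(M+2)/I(M) = [C(3,1)·p^2·(1−p)] / p^3 = 3·(1−p)/p = 79.211/20.915 = 3.7873
(1−p)/p = 3.7873/3 = 1.2624  ⇒  p = 1/(1 + 1.2624) = 0.4420
Ek-154: 44.20%, Ek-156: 55.80%.

55.80%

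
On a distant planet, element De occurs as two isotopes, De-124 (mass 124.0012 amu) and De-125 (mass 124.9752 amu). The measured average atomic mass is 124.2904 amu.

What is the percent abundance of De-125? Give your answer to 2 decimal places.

Let x be the fractional abundance of De-124; then De-125 has abundance 1 − x.
124.0012·x + 124.9752·(1 − x) = 124.2904
(124.0012 − 124.9752)·x = 124.2904 − 124.9752
x = -0.6848 / -0.9740 = 0.70308 → 70.31% De-124, 29.69% De-125.

29.69%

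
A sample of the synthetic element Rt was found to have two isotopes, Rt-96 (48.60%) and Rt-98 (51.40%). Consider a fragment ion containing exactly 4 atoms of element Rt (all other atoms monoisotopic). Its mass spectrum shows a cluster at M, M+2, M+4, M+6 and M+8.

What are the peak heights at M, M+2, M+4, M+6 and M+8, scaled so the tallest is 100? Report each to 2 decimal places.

The 4 Rt atoms are independent, so intensities follow the terms of (0.4860 + 0.5140)^4.
P(M) = 0.4860^4 = 0.055789
P(M+2) = 4 × 0.4860^3 × 0.5140^1 = 0.236011
P(M+4) = 6 × 0.4860^2 × 0.5140^2 = 0.374412
P(M+6) = 4 × 0.4860^1 × 0.5140^3 = 0.263989
P(M+8) = 0.5140^4 = 0.069800
The M+4 peak is largest (0.374412); scaling to 100 gives 14.90 : 63.04 : 100.00 : 70.51 : 18.64.

14.90 : 63.04 : 100.00 : 70.51 : 18.64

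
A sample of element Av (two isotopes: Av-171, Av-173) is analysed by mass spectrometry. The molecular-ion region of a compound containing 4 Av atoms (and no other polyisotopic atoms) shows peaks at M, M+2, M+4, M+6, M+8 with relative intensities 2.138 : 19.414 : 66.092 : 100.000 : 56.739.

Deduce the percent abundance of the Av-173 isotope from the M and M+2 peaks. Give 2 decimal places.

Let p = fractional abundance of Av-171. I(M+2)/I(M) = [C(4,1)·p^3·(1−p)] / p^4 = 4·(1−p)/p = 19.414/2.138 = 9.0804
(1−p)/p = 9.0804/4 = 2.2701  ⇒  p = 1/(1 + 2.2701) = 0.3058
Av-171: 30.58%, Av-173: 69.42%.

69.42%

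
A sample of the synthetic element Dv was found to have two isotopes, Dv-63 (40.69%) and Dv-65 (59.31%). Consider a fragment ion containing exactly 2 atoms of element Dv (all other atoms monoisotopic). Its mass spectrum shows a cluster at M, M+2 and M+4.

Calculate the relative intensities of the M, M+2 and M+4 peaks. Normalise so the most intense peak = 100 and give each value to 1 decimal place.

34.3 : 100.0 : 72.9

Expanding (0.4069 + 0.5931)^2:
P(M) = 0.4069^2 = 0.165568
P(M+2) = 2 × 0.4069^1 × 0.5931^1 = 0.482665
P(M+4) = 0.5931^2 = 0.351768
The M+2 peak is largest (0.482665); scaling to 100 gives 34.3 : 100.0 : 72.9.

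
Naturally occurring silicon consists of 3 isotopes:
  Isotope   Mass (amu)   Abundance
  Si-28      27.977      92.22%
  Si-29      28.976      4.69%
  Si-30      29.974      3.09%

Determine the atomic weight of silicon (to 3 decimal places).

The abundance-weighted mean is 0.9222 × 27.977 + 0.0469 × 28.976 + 0.0309 × 29.974
= 25.8004 + 1.3590 + 0.9262 = 28.0856 amu

28.086 amu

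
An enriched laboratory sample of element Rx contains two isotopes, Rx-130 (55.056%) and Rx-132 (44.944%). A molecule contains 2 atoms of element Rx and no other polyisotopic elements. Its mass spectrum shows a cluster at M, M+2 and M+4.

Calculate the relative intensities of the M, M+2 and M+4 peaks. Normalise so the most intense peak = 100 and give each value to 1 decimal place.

61.2 : 100.0 : 40.8

Expanding (0.55056 + 0.44944)^2:
P(M) = 0.55056^2 = 0.303116
P(M+2) = 2 × 0.55056^1 × 0.44944^1 = 0.494887
P(M+4) = 0.44944^2 = 0.201996
The M+2 peak is largest (0.494887); scaling to 100 gives 61.2 : 100.0 : 40.8.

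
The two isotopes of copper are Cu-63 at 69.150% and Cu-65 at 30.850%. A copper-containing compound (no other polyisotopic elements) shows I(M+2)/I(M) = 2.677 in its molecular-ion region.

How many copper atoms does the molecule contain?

6

With n Cu atoms, P(M+2)/P(M) = C(n,1)·p^(n−1)q / p^n = n·q/p = n · 0.30850/0.69150.
n = 2.677 × 0.69150/0.30850 = 6.00 ≈ 6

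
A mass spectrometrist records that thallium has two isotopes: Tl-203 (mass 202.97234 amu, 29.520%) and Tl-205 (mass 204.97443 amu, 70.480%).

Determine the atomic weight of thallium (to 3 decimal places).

Average mass = Σ (abundance × isotope mass) = 0.29520 × 202.97234 + 0.70480 × 204.97443
= 59.917435 + 144.465978 = 204.383413 amu

204.383 amu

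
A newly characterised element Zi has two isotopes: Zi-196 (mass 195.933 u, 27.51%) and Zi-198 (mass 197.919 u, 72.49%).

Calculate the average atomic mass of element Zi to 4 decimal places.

Ar = Σ fᵢ·mᵢ = 0.2751 × 195.933 + 0.7249 × 197.919
= 53.90117 + 143.47148 = 197.37265 u

197.3727 u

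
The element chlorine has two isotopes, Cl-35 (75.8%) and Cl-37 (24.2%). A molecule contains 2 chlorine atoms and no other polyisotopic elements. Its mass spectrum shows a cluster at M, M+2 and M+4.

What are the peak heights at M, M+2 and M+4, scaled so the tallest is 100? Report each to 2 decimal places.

100.00 : 63.85 : 10.19

Expanding (0.758 + 0.242)^2:
P(M) = 0.758^2 = 0.574564
P(M+2) = 2 × 0.758^1 × 0.242^1 = 0.366872
P(M+4) = 0.242^2 = 0.058564
The M peak is largest (0.574564); scaling to 100 gives 100.00 : 63.85 : 10.19.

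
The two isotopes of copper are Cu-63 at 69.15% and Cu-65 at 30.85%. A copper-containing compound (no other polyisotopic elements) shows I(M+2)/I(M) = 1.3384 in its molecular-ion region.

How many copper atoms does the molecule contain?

For n independent Cu atoms, I(M+2)/I(M) = n · (abundance Cu-65) / (abundance Cu-63) = n · 0.3085/0.6915.
n = 1.3384 × 0.6915/0.3085 = 3.00 ≈ 3

3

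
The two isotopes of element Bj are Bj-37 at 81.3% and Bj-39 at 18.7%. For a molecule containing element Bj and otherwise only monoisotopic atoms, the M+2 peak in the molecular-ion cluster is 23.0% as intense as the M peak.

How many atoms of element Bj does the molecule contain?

1

For n independent Bj atoms, I(M+2)/I(M) = n · (abundance Bj-39) / (abundance Bj-37) = n · 0.187/0.813.
n = 0.230 × 0.813/0.187 = 1.00 ≈ 1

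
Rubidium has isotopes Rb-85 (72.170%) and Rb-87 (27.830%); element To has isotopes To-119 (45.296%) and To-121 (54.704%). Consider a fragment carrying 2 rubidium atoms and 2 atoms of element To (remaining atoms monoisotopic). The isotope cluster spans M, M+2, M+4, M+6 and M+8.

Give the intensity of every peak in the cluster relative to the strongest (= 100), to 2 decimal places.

28.82 : 91.83 : 100.00 : 42.77 : 6.25

Rubidium pattern (n=2): 0.52085089 : 0.40169822 : 0.07745089
Element To pattern (n=2): 0.20517276 : 0.49557448 : 0.29925276
Convolve the two distributions (both contribute in 2-u steps):
  M: 0.52085089×0.20517276 = 0.106864
  M+2: 0.52085089×0.49557448 + 0.40169822×0.20517276 = 0.340538
  M+4: 0.52085089×0.29925276 + 0.40169822×0.49557448 + 0.07745089×0.20517276 = 0.370828
  M+6: 0.40169822×0.29925276 + 0.07745089×0.49557448 = 0.158592
  M+8: 0.07745089×0.29925276 = 0.023177
Scale to base peak (0.370828) = 100: 28.82 : 91.83 : 100.00 : 42.77 : 6.25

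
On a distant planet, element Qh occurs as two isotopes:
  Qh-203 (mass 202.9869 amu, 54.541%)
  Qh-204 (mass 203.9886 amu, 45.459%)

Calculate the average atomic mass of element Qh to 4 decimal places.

Weight each isotope mass by its fractional abundance: 0.54541 × 202.9869 + 0.45459 × 203.9886
= 110.71109 + 92.73118 = 203.44227 amu

203.4423 amu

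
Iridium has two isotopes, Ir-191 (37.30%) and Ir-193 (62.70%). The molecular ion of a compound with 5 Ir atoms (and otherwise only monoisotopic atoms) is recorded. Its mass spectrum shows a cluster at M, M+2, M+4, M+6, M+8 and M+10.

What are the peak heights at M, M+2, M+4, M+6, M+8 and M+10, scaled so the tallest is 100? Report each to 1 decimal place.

The 5 Ir atoms are independent, so intensities follow the terms of (0.3730 + 0.6270)^5.
P(M) = 0.3730^5 = 0.007220
P(M+2) = 5 × 0.3730^4 × 0.6270^1 = 0.060684
P(M+4) = 10 × 0.3730^3 × 0.6270^2 = 0.204015
P(M+6) = 10 × 0.3730^2 × 0.6270^3 = 0.342942
P(M+8) = 5 × 0.3730^1 × 0.6270^4 = 0.288237
P(M+10) = 0.6270^5 = 0.096903
The M+6 peak is largest (0.342942); scaling to 100 gives 2.1 : 17.7 : 59.5 : 100.0 : 84.0 : 28.3.

2.1 : 17.7 : 59.5 : 100.0 : 84.0 : 28.3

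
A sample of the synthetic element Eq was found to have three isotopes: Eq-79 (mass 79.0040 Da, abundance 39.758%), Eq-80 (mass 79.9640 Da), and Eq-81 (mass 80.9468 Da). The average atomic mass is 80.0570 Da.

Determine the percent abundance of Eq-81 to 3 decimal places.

48.298%

Let x and y be the fractions of Eq-80 and Eq-81. Then x + y = 1 − 0.39758 = 0.60242 and 79.9640x + 80.9468y = 80.0570 − 0.39758×79.0040 = 48.64658968.
Substituting: 79.9640x + 80.9468(0.60242 − x) = 48.64658968
(79.9640 − 80.9468)x = -0.117381576  ⇒  x = 0.11944, y = 0.48298
Eq-80: 11.944%, Eq-81: 48.298%.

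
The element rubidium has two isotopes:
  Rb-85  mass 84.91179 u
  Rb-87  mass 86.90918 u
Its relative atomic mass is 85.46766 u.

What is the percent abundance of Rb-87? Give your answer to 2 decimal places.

Writing the weighted mean with unknown fraction x of Rb-85:
84.91179·x + 86.90918·(1 − x) = 85.46766
(84.91179 − 86.90918)·x = 85.46766 − 86.90918
x = -1.44152 / -1.99739 = 0.72170 → 72.17% Rb-85, 27.83% Rb-87.

27.83%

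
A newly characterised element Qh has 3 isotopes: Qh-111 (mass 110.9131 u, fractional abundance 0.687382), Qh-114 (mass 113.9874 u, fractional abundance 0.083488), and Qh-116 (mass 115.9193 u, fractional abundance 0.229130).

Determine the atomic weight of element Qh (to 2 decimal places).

Average mass = Σ (abundance × isotope mass) = 0.687382 × 110.9131 + 0.083488 × 113.9874 + 0.229130 × 115.9193
= 76.23967 + 9.51658 + 26.56059 = 112.31684 u

112.32 u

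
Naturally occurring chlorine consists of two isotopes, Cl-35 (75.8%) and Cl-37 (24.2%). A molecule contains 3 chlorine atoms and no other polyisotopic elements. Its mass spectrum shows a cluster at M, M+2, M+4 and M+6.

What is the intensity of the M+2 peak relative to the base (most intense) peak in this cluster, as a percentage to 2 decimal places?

95.78%

Binomial terms of (0.758 + 0.242)^3: M 0.4355, M+2 0.4171, M+4 0.1332, M+6 0.0142 → M is the base peak.
P(M) = C(3,0) × 0.758^3 × 0.242^0 = 1 × 0.43551951 × 1.0000 = 0.435520 (base)
P(M+2) = C(3,1) × 0.758^2 × 0.242^1 = 3 × 0.574564 × 0.2420 = 0.417133
Relative intensity = 0.417133 / 0.435520 × 100 = 95.78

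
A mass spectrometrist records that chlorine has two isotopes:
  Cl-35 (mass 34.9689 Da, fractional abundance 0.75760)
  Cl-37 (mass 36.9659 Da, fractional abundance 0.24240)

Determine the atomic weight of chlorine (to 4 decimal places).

Weight each isotope mass by its fractional abundance: 0.75760 × 34.9689 + 0.24240 × 36.9659
= 26.49244 + 8.96053 = 35.45297 Da

35.4530 Da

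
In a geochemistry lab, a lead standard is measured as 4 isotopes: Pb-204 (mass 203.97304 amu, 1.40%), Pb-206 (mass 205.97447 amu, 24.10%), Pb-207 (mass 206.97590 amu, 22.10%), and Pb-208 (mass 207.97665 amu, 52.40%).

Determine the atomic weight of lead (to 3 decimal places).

207.217 amu

Ar = Σ fᵢ·mᵢ = 0.0140 × 203.97304 + 0.2410 × 205.97447 + 0.2210 × 206.97590 + 0.5240 × 207.97665
= 2.855623 + 49.639847 + 45.741674 + 108.979765 = 207.216909 amu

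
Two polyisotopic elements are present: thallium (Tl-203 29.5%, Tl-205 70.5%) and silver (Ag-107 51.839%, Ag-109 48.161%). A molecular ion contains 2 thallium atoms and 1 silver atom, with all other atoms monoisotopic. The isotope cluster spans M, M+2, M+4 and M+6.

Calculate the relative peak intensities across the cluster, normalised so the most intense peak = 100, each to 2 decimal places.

9.85 : 56.23 : 100.00 : 52.27

Thallium pattern (n=2): 0.087025 : 0.41595 : 0.497025
Silver pattern (n=1): 0.51839 : 0.48161
Convolve the two distributions (both contribute in 2-u steps):
  M: 0.087025×0.51839 = 0.045113
  M+2: 0.087025×0.48161 + 0.41595×0.51839 = 0.257536
  M+4: 0.41595×0.48161 + 0.497025×0.51839 = 0.457978
  M+6: 0.497025×0.48161 = 0.239372
Scale to base peak (0.457978) = 100: 9.85 : 56.23 : 100.00 : 52.27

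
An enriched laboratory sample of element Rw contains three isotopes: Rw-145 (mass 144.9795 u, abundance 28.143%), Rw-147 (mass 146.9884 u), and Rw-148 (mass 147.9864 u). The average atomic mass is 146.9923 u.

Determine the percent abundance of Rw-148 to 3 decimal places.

57.041%

The remaining 71.857% is split between Rw-147 (fraction x) and Rw-148 (fraction 0.71857 − x).
Substituting: 146.9884x + 147.9864(0.71857 − x) = 106.190719315
(146.9884 − 147.9864)x = -0.147868133  ⇒  x = 0.14816, y = 0.57041
Rw-147: 14.816%, Rw-148: 57.041%.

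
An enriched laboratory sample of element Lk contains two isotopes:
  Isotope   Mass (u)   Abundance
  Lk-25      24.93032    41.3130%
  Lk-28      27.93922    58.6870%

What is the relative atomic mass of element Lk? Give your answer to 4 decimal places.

Weight each isotope mass by its fractional abundance: 0.413130 × 24.93032 + 0.586870 × 27.93922
= 10.299463 + 16.396690 = 26.696153 u

26.6962 u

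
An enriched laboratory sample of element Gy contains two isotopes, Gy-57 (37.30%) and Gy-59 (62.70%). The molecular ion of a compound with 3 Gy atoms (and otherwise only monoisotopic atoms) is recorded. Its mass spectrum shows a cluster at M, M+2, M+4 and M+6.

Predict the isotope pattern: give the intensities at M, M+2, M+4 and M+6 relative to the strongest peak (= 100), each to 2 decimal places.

11.80 : 59.49 : 100.00 : 56.03

The 3 Gy atoms are independent, so intensities follow the terms of (0.3730 + 0.6270)^3.
P(M) = 0.3730^3 = 0.051895
P(M+2) = 3 × 0.3730^2 × 0.6270^1 = 0.261702
P(M+4) = 3 × 0.3730^1 × 0.6270^2 = 0.439911
P(M+6) = 0.6270^3 = 0.246492
The M+4 peak is largest (0.439911); scaling to 100 gives 11.80 : 59.49 : 100.00 : 56.03.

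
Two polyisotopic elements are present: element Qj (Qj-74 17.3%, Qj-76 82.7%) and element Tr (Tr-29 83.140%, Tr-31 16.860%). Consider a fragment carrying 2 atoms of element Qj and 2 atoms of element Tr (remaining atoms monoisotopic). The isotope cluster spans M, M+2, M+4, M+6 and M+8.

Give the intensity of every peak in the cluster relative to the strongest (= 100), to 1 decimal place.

3.7 : 37.2 : 100.0 : 36.1 : 3.5

Element Qj pattern (n=2): 0.029929 : 0.286142 : 0.683929
Element Tr pattern (n=2): 0.69122596 : 0.28034808 : 0.02842596
Convolve the two distributions (both contribute in 2-u steps):
  M: 0.029929×0.69122596 = 0.020688
  M+2: 0.029929×0.28034808 + 0.286142×0.69122596 = 0.206179
  M+4: 0.029929×0.02842596 + 0.286142×0.28034808 + 0.683929×0.69122596 = 0.553820
  M+6: 0.286142×0.02842596 + 0.683929×0.28034808 = 0.199872
  M+8: 0.683929×0.02842596 = 0.019441
Scale to base peak (0.553820) = 100: 3.7 : 37.2 : 100.0 : 36.1 : 3.5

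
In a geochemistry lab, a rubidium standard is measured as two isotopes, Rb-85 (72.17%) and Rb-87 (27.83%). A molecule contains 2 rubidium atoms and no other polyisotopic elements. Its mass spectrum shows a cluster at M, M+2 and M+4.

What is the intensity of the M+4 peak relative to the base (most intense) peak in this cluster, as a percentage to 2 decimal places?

Term probabilities: M 0.5209, M+2 0.4017, M+4 0.0775. Base peak = M.
P(M) = C(2,0) × 0.7217^2 × 0.2783^0 = 1 × 0.52085089 × 1.0000 = 0.520851 (base)
P(M+4) = C(2,2) × 0.7217^0 × 0.2783^2 = 1 × 1.0000 × 0.07745089 = 0.077451
Relative intensity = 0.077451 / 0.520851 × 100 = 14.87

14.87%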